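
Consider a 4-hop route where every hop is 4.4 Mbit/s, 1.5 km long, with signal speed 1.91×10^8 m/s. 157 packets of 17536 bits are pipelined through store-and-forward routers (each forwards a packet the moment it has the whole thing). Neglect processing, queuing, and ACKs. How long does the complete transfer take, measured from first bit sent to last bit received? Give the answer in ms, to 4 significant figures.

Per-hop transmission t_tx = L/R = 17536/4400000 = 3.98545 ms.
Per-hop propagation t_prop = 1500/191000000 = 0.0078534 ms.
Pipeline fill: first packet needs 4·t_tx to clear all hops; remaining 156 packets each add one t_tx.
Total = (4+157-1)·t_tx + 4·t_prop = 160·3.98545 + 4·0.0078534 = 637.7 ms.

637.7 ms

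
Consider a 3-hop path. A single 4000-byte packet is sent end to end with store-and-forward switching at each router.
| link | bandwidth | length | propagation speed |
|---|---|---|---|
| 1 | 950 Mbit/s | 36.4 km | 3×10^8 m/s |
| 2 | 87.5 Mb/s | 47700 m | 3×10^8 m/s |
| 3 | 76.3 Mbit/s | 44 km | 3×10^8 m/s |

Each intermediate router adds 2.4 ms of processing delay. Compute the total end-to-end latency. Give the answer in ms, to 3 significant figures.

L = 4000 × 8 = 32000 bits.
Transmission delays (L/R per hop): 0.0336842, 0.365714, 0.419397 ms; sum = 0.818796 ms.
Propagation delays (d/s per hop): 0.121333, 0.159, 0.146667 ms; sum = 0.427 ms.
Processing at 2 router(s): 2 × 2.4 ms = 4.8 ms.
End-to-end = 6.05 ms.

6.05 ms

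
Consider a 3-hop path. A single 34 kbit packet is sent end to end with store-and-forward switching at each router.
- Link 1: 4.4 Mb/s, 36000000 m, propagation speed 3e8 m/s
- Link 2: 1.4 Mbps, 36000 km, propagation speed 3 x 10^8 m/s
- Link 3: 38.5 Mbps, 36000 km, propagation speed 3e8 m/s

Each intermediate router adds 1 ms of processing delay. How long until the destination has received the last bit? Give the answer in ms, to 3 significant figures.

L = 34000 bits.
Transmission delays (L/R per hop): 7.72727, 24.2857, 0.883117 ms; sum = 32.8961 ms.
Propagation delays (d/s per hop): 120, 120, 120 ms; sum = 360 ms.
Processing at 2 router(s): 2 × 1 ms = 2 ms.
End-to-end = 395 ms.

395 ms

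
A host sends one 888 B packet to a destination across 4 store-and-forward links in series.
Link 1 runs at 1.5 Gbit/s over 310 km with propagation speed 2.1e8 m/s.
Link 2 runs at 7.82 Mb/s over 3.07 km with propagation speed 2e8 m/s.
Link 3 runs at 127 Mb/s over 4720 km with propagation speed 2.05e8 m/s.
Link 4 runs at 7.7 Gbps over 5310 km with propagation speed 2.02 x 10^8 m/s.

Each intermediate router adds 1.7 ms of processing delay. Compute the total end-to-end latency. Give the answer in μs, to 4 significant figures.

L = 888 × 8 = 7104 bits.
Transmission delays (L/R per hop): 4.736, 908.44, 55.937, 0.922597 μs; sum = 970.036 μs.
Propagation delays (d/s per hop): 1476.19, 15.35, 23024.4, 26287.1 μs; sum = 50803.1 μs.
Processing at 3 router(s): 3 × 1.7 ms = 5100 μs.
End-to-end = 56870 μs.

56870 μs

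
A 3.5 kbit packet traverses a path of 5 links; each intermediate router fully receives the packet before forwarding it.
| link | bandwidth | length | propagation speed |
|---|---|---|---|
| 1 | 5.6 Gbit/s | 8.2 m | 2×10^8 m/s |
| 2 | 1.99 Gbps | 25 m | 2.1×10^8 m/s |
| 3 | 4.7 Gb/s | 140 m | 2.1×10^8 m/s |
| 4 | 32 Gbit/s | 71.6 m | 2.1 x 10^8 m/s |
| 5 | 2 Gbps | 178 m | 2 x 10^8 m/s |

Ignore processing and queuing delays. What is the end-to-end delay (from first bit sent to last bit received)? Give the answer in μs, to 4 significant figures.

7.046 μs

L = 3500 bits.
Transmission delays (L/R per hop): 0.625, 1.75879, 0.744681, 0.109375, 1.75 μs; sum = 4.98785 μs.
Propagation delays (d/s per hop): 0.041, 0.119048, 0.666667, 0.340952, 0.89 μs; sum = 2.05767 μs.
End-to-end = 7.046 μs.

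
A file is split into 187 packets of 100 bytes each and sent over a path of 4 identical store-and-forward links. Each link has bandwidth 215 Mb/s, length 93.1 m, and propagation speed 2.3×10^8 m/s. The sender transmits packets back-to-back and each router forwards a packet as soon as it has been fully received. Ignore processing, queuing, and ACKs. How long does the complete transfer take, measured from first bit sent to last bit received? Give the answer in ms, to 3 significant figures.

0.709 ms

Per-hop transmission t_tx = L/R = 800/215000000 = 0.00372093 ms.
Per-hop propagation t_prop = 93.1/2.3e+08 = 0.000404783 ms.
Pipeline fill: first packet needs 4·t_tx to clear all hops; remaining 186 packets each add one t_tx.
Total = (4+187-1)·t_tx + 4·t_prop = 190·0.00372093 + 4·0.000404783 = 0.709 ms.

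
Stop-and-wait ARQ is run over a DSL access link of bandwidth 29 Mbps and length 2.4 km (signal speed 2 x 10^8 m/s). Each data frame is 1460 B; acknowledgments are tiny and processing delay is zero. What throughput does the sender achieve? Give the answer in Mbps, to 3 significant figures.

t_tx = L/R = 11680/29000000 = 0.000402759 s.
t_prop = 2400/200000000 = 1.2e-05 s; RTT = 2.4e-05 s.
Cycle = t_tx + RTT = 0.000426759 s.
Throughput = L / cycle = 11680 / 0.000426759 = 27.4 Mbps.

27.4 Mbps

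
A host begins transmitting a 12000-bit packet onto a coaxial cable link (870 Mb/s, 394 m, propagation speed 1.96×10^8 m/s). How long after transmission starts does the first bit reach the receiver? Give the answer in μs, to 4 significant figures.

2.010 μs

First bit experiences only propagation delay: d/s = 394/196000000 = 2.010 μs.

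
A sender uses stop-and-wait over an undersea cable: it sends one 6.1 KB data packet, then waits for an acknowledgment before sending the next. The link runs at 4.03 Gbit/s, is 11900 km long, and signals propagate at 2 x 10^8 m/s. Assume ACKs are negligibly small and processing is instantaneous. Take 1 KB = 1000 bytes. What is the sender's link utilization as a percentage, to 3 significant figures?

t_tx = L/R = 48800/4.03e+09 = 1.21092e-05 s.
t_prop = 11900000/200000000 = 0.0595 s; RTT = 0.119 s.
Cycle = t_tx + RTT = 0.119012 s.
Utilization = t_tx / cycle = 1.21092e-05/0.119012 = 0.0102 %.

0.0102 %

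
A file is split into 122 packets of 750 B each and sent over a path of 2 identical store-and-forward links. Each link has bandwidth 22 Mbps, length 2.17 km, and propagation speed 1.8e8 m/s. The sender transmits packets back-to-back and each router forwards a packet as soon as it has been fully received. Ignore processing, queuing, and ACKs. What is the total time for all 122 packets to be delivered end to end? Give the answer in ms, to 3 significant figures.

33.6 ms

Per-hop transmission t_tx = L/R = 6000/22000000 = 0.272727 ms.
Per-hop propagation t_prop = 2170/180000000 = 0.0120556 ms.
Pipeline fill: first packet needs 2·t_tx to clear all hops; remaining 121 packets each add one t_tx.
Total = (2+122-1)·t_tx + 2·t_prop = 123·0.272727 + 2·0.0120556 = 33.6 ms.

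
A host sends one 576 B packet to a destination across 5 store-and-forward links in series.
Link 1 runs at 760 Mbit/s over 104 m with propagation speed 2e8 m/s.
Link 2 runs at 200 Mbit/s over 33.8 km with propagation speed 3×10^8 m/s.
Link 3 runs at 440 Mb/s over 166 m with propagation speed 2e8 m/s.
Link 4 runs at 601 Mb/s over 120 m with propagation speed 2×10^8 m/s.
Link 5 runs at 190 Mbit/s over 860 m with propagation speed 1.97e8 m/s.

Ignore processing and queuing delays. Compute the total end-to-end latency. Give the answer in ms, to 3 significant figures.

L = 576 × 8 = 4608 bits.
Transmission delays (L/R per hop): 0.00606316, 0.02304, 0.0104727, 0.00766722, 0.0242526 ms; sum = 0.0714957 ms.
Propagation delays (d/s per hop): 0.00052, 0.112667, 0.00083, 0.0006, 0.00436548 ms; sum = 0.118982 ms.
End-to-end = 0.190 ms.

0.190 ms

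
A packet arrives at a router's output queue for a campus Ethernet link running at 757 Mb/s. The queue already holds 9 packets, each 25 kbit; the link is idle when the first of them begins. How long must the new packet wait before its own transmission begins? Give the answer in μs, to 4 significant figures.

Each queued packet: L/R = 25000/757000000 = 33.0251 μs.
9 queued → 297.226 μs.
Queuing delay = 297.2 μs.

297.2 μs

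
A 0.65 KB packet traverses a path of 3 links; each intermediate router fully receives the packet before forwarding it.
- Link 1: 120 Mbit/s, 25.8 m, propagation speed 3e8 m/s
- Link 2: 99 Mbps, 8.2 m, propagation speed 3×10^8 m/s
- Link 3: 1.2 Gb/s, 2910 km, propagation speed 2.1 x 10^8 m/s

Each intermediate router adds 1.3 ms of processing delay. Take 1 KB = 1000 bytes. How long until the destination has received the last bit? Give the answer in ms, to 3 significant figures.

L = 5200 bits.
Transmission delays (L/R per hop): 0.0433333, 0.0525253, 0.00433333 ms; sum = 0.100192 ms.
Propagation delays (d/s per hop): 8.6e-05, 2.73333e-05, 13.8571 ms; sum = 13.8573 ms.
Processing at 2 router(s): 2 × 1.3 ms = 2.6 ms.
End-to-end = 16.6 ms.

16.6 ms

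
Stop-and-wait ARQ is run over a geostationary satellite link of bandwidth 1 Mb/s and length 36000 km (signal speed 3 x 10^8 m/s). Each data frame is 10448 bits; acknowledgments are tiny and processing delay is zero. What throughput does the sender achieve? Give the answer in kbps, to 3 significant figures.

41.7 kbps

t_tx = L/R = 10448/1000000 = 0.010448 s.
t_prop = 36000000/300000000 = 0.12 s; RTT = 0.24 s.
Cycle = t_tx + RTT = 0.250448 s.
Throughput = L / cycle = 10448 / 0.250448 = 41.7 kbps.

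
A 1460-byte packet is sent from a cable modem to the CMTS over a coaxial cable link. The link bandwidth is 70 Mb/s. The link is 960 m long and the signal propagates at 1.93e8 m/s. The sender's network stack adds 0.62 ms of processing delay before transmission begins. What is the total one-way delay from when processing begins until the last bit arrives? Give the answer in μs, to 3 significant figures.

792 μs

L = 1460 × 8 = 11680 bits.
Transmission delay = L/R = 11680 / 70000000 = 166.857 μs.
Propagation delay = d/s = 960 m / 193000000 m/s = 4.97409 μs.
Plus processing delay 0.62 ms = 620 μs.
Total = 792 μs.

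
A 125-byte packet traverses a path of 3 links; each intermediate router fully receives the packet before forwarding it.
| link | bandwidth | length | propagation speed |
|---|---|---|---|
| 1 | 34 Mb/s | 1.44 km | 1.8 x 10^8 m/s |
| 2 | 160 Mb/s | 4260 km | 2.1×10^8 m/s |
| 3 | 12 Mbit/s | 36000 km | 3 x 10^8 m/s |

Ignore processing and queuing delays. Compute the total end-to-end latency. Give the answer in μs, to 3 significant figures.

L = 125 × 8 = 1000 bits.
Transmission delays (L/R per hop): 29.4118, 6.25, 83.3333 μs; sum = 118.995 μs.
Propagation delays (d/s per hop): 8, 20285.7, 120000 μs; sum = 140294 μs.
End-to-end = 140000 μs.

140000 μs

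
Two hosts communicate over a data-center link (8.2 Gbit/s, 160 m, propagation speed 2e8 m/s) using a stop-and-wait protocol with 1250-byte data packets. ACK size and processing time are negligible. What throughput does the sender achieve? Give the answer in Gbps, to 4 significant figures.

t_tx = L/R = 10000/8.2e+09 = 1.21951e-06 s.
t_prop = 160/200000000 = 8e-07 s; RTT = 1.6e-06 s.
Cycle = t_tx + RTT = 2.81951e-06 s.
Throughput = L / cycle = 10000 / 2.81951e-06 = 3.547 Gbps.

3.547 Gbps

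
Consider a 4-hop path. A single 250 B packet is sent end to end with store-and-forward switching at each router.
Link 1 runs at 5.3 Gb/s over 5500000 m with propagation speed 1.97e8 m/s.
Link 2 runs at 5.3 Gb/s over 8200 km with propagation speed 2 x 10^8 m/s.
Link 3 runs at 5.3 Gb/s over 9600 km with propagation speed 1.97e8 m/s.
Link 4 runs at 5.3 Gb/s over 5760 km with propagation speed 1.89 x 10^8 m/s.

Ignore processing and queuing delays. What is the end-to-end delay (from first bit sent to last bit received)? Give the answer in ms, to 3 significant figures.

L = 250 × 8 = 2000 bits.
Transmission delay per hop = L/R = 2000/5300000000 = 0.000377358 ms; 4 hops → 0.00150943 ms.
Propagation delays (d/s per hop): 27.9188, 41, 48.731, 30.4762 ms; sum = 148.126 ms.
End-to-end = 148 ms.

148 ms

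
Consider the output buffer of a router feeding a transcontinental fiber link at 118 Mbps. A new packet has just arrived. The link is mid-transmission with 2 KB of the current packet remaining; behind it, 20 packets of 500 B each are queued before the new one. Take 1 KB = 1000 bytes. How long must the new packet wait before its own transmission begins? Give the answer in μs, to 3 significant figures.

Each queued packet: L/R = 4000/118000000 = 33.8983 μs.
20 queued → 677.966 μs.
Plus remaining 16000 bits of current packet: 135.593 μs.
Queuing delay = 814 μs.

814 μs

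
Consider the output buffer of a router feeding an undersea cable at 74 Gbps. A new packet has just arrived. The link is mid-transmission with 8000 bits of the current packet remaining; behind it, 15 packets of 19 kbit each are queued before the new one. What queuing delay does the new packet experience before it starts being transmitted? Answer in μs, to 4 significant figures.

Each queued packet: L/R = 19000/74000000000 = 0.256757 μs.
15 queued → 3.85135 μs.
Plus remaining 8000 bits of current packet: 0.108108 μs.
Queuing delay = 3.959 μs.

3.959 μs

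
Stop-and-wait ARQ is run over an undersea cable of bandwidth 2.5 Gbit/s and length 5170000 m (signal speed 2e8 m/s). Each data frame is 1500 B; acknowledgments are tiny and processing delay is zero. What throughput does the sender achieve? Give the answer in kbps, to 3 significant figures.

t_tx = L/R = 12000/2500000000 = 4.8e-06 s.
t_prop = 5170000/200000000 = 0.02585 s; RTT = 0.0517 s.
Cycle = t_tx + RTT = 0.0517048 s.
Throughput = L / cycle = 12000 / 0.0517048 = 232 kbps.

232 kbps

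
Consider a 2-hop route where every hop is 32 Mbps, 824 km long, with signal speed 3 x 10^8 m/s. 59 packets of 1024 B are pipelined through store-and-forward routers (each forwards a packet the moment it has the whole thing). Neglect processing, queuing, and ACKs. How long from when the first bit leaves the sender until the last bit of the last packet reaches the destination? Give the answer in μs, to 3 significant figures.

20900 μs

Per-hop transmission t_tx = L/R = 8192/32000000 = 256 μs.
Per-hop propagation t_prop = 824000/300000000 = 2746.67 μs.
Pipeline fill: first packet needs 2·t_tx to clear all hops; remaining 58 packets each add one t_tx.
Total = (2+59-1)·t_tx + 2·t_prop = 60·256 + 2·2746.67 = 20900 μs.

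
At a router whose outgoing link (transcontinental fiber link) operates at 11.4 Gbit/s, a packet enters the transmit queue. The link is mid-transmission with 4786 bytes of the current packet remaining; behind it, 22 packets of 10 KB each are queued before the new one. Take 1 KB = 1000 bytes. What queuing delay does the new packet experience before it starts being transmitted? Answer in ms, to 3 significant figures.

Each queued packet: L/R = 80000/11400000000 = 0.00701754 ms.
22 queued → 0.154386 ms.
Plus remaining 38288 bits of current packet: 0.0033586 ms.
Queuing delay = 0.158 ms.

0.158 ms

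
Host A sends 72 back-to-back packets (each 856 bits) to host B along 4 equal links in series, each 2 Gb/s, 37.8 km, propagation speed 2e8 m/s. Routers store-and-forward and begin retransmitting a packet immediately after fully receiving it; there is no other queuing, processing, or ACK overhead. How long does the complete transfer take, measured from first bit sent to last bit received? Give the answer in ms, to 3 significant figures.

0.788 ms

Per-hop transmission t_tx = L/R = 856/2000000000 = 0.000428 ms.
Per-hop propagation t_prop = 37800/200000000 = 0.189 ms.
Pipeline fill: first packet needs 4·t_tx to clear all hops; remaining 71 packets each add one t_tx.
Total = (4+72-1)·t_tx + 4·t_prop = 75·0.000428 + 4·0.189 = 0.788 ms.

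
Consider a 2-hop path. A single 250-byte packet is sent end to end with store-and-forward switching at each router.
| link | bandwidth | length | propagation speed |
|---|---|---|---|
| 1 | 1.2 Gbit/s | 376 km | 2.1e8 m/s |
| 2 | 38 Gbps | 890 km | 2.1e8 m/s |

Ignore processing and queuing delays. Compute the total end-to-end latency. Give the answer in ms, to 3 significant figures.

L = 250 × 8 = 2000 bits.
Transmission delays (L/R per hop): 0.00166667, 5.26316e-05 ms; sum = 0.0017193 ms.
Propagation delays (d/s per hop): 1.79048, 4.2381 ms; sum = 6.02857 ms.
End-to-end = 6.03 ms.

6.03 ms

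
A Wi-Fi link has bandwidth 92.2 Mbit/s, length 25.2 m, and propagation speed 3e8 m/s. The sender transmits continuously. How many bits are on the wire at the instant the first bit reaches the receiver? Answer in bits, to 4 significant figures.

7.745 bits

Propagation delay = 25.2 / 300000000 = 8.4e-08 s.
BDP = R × t_prop = 92200000 × 8.4e-08 = 7.7448 bits.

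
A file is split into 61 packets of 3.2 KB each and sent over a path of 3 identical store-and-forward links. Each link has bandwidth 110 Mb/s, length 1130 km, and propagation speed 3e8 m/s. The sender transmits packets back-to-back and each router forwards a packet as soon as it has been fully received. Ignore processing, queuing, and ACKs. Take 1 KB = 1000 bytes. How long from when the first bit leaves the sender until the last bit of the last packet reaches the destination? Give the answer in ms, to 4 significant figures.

Per-hop transmission t_tx = L/R = 25600/110000000 = 0.232727 ms.
Per-hop propagation t_prop = 1130000/300000000 = 3.76667 ms.
Pipeline fill: first packet needs 3·t_tx to clear all hops; remaining 60 packets each add one t_tx.
Total = (3+61-1)·t_tx + 3·t_prop = 63·0.232727 + 3·3.76667 = 25.96 ms.

25.96 ms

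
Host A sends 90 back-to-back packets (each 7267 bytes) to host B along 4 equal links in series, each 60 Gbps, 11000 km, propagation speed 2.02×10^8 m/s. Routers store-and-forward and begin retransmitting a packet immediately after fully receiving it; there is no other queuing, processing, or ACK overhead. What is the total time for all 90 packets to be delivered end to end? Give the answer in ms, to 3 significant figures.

218 ms

Per-hop transmission t_tx = L/R = 58136/60000000000 = 0.000968933 ms.
Per-hop propagation t_prop = 11000000/202000000 = 54.4554 ms.
Pipeline fill: first packet needs 4·t_tx to clear all hops; remaining 89 packets each add one t_tx.
Total = (4+90-1)·t_tx + 4·t_prop = 93·0.000968933 + 4·54.4554 = 218 ms.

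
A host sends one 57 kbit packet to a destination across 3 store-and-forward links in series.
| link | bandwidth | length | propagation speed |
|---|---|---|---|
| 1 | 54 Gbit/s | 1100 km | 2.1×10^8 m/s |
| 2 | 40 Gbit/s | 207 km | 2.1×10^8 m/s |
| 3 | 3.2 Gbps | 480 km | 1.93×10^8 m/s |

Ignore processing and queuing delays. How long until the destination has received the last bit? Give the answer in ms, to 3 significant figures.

L = 57000 bits.
Transmission delays (L/R per hop): 0.00105556, 0.001425, 0.0178125 ms; sum = 0.0202931 ms.
Propagation delays (d/s per hop): 5.2381, 0.985714, 2.48705 ms; sum = 8.71086 ms.
End-to-end = 8.73 ms.

8.73 ms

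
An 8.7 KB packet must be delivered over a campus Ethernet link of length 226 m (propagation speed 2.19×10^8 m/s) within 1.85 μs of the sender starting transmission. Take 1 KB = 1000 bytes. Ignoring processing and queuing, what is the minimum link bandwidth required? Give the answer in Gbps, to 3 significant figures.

L = 69600 bits.
Propagation delay = 226 / 219000000 = 1.03196 μs.
Transmission budget = 1.85 − 1.03196 = 0.818037 μs.
R ≥ L / t_tx = 69600 bits / 8.18037e-07 s = 85.1 Gbps.

85.1 Gbps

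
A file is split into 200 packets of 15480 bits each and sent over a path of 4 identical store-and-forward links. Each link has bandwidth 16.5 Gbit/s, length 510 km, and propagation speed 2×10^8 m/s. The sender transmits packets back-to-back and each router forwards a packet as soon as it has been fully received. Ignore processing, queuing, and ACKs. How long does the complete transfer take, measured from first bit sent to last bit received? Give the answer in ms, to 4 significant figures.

10.39 ms

Per-hop transmission t_tx = L/R = 15480/16500000000 = 0.000938182 ms.
Per-hop propagation t_prop = 510000/200000000 = 2.55 ms.
Pipeline fill: first packet needs 4·t_tx to clear all hops; remaining 199 packets each add one t_tx.
Total = (4+200-1)·t_tx + 4·t_prop = 203·0.000938182 + 4·2.55 = 10.39 ms.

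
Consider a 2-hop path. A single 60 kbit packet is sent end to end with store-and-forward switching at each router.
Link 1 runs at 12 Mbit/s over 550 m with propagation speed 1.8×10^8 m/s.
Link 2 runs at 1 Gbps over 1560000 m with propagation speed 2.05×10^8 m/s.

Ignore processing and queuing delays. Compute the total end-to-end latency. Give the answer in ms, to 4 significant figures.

L = 60000 bits.
Transmission delays (L/R per hop): 5, 0.06 ms; sum = 5.06 ms.
Propagation delays (d/s per hop): 0.00305556, 7.60976 ms; sum = 7.61281 ms.
End-to-end = 12.67 ms.

12.67 ms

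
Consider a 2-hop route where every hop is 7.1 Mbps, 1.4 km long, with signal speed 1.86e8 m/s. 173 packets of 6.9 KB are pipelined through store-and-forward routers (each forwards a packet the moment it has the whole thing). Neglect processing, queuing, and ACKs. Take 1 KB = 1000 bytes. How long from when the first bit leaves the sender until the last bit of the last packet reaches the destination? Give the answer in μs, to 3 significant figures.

Per-hop transmission t_tx = L/R = 55200/7100000 = 7774.65 μs.
Per-hop propagation t_prop = 1400/186000000 = 7.52688 μs.
Pipeline fill: first packet needs 2·t_tx to clear all hops; remaining 172 packets each add one t_tx.
Total = (2+173-1)·t_tx + 2·t_prop = 174·7774.65 + 2·7.52688 = 1350000 μs.

1350000 μs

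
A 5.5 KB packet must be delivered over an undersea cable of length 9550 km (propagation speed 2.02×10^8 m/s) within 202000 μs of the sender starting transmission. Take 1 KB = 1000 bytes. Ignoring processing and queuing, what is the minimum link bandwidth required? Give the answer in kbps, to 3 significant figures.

L = 44000 bits.
Propagation delay = 9550000 / 202000000 = 47277.2 μs.
Transmission budget = 202000 − 47277.2 = 154723 μs.
R ≥ L / t_tx = 44000 bits / 0.154723 s = 284 kbps.

284 kbps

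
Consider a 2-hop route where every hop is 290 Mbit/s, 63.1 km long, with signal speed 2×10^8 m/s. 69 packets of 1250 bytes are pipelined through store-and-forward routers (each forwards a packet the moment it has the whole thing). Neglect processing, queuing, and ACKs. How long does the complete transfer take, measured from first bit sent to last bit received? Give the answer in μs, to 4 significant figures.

3045 μs

Per-hop transmission t_tx = L/R = 10000/290000000 = 34.4828 μs.
Per-hop propagation t_prop = 63100/200000000 = 315.5 μs.
Pipeline fill: first packet needs 2·t_tx to clear all hops; remaining 68 packets each add one t_tx.
Total = (2+69-1)·t_tx + 2·t_prop = 70·34.4828 + 2·315.5 = 3045 μs.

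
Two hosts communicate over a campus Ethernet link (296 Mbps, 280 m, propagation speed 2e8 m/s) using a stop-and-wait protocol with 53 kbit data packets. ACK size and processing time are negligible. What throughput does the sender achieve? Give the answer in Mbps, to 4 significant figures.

t_tx = L/R = 53000/296000000 = 0.000179054 s.
t_prop = 280/200000000 = 1.4e-06 s; RTT = 2.8e-06 s.
Cycle = t_tx + RTT = 0.000181854 s.
Throughput = L / cycle = 53000 / 0.000181854 = 291.4 Mbps.

291.4 Mbps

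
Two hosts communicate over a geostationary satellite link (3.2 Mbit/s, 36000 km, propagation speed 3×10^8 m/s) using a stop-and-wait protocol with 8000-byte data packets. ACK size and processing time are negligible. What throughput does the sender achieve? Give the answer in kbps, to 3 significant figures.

t_tx = L/R = 64000/3200000 = 0.02 s.
t_prop = 36000000/300000000 = 0.12 s; RTT = 0.24 s.
Cycle = t_tx + RTT = 0.26 s.
Throughput = L / cycle = 64000 / 0.26 = 246 kbps.

246 kbps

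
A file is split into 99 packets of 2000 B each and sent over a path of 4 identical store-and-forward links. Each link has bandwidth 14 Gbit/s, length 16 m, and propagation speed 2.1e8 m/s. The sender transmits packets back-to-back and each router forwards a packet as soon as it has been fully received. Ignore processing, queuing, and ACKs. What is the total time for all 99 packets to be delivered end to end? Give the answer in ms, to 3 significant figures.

0.117 ms

Per-hop transmission t_tx = L/R = 16000/14000000000 = 0.00114286 ms.
Per-hop propagation t_prop = 16/210000000 = 7.61905e-05 ms.
Pipeline fill: first packet needs 4·t_tx to clear all hops; remaining 98 packets each add one t_tx.
Total = (4+99-1)·t_tx + 4·t_prop = 102·0.00114286 + 4·7.61905e-05 = 0.117 ms.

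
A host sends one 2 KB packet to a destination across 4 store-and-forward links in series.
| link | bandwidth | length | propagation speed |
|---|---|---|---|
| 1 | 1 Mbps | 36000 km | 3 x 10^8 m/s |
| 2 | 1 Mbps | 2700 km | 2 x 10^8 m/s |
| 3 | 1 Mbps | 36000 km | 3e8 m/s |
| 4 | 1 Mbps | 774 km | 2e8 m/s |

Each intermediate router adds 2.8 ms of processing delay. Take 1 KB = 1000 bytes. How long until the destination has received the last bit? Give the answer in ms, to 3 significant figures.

L = 16000 bits.
Transmission delay per hop = L/R = 16000/1000000 = 16 ms; 4 hops → 64 ms.
Propagation delays (d/s per hop): 120, 13.5, 120, 3.87 ms; sum = 257.37 ms.
Processing at 3 router(s): 3 × 2.8 ms = 8.4 ms.
End-to-end = 330 ms.

330 ms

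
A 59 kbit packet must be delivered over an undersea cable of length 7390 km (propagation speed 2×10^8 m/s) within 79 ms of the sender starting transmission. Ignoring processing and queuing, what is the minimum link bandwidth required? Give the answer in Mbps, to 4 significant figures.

Propagation delay = 7390000 / 200000000 = 36.95 ms.
Transmission budget = 79 − 36.95 = 42.05 ms.
R ≥ L / t_tx = 59000 bits / 0.04205 s = 1.403 Mbps.

1.403 Mbps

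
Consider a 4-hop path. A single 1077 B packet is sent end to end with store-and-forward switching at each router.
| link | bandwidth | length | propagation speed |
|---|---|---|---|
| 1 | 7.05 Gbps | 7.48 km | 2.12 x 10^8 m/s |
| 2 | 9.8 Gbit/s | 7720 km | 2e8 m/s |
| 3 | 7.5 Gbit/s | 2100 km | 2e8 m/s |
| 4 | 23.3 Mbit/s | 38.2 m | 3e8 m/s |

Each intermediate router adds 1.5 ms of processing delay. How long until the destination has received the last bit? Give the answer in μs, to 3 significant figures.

54000 μs

L = 1077 × 8 = 8616 bits.
Transmission delays (L/R per hop): 1.22213, 0.879184, 1.1488, 369.785 μs; sum = 373.036 μs.
Propagation delays (d/s per hop): 35.283, 38600, 10500, 0.127333 μs; sum = 49135.4 μs.
Processing at 3 router(s): 3 × 1.5 ms = 4500 μs.
End-to-end = 54000 μs.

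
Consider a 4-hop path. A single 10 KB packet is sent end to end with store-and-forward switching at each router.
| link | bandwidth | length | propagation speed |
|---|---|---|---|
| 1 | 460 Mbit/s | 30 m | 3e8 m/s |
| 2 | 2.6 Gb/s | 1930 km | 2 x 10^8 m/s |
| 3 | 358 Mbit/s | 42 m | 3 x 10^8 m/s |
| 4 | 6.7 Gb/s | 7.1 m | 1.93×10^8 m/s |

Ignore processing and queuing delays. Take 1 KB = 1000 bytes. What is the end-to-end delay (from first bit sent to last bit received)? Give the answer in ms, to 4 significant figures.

10.09 ms

L = 80000 bits.
Transmission delays (L/R per hop): 0.173913, 0.0307692, 0.223464, 0.0119403 ms; sum = 0.440086 ms.
Propagation delays (d/s per hop): 0.0001, 9.65, 0.00014, 3.67876e-05 ms; sum = 9.65028 ms.
End-to-end = 10.09 ms.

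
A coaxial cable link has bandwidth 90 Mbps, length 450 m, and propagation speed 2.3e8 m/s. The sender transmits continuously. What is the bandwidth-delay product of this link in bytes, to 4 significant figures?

Propagation delay = 450 / 2.3e+08 = 1.95652e-06 s.
BDP = R × t_prop = 90000000 × 1.95652e-06 = 176.087 bits.
In bytes: 176.087/8 = 22.01 bytes.

22.01 bytes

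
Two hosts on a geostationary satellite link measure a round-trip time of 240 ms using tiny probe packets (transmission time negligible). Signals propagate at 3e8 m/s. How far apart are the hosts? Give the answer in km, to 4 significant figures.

36000 km

One-way propagation = RTT/2 = 120 ms.
d = s × t = 300000000 × 0.12 = 36000 km.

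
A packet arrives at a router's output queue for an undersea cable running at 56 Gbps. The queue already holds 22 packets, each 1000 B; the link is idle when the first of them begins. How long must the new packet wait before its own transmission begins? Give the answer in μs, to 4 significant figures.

Each queued packet: L/R = 8000/56000000000 = 0.142857 μs.
22 queued → 3.14286 μs.
Queuing delay = 3.143 μs.

3.143 μs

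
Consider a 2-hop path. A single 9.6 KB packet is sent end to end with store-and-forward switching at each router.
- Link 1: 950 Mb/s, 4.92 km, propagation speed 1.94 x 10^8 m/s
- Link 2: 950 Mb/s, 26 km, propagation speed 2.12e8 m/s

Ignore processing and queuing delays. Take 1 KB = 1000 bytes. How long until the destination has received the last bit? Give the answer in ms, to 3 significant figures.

L = 76800 bits.
Transmission delay per hop = L/R = 76800/950000000 = 0.0808421 ms; 2 hops → 0.161684 ms.
Propagation delays (d/s per hop): 0.0253608, 0.122642 ms; sum = 0.148002 ms.
End-to-end = 0.310 ms.

0.310 ms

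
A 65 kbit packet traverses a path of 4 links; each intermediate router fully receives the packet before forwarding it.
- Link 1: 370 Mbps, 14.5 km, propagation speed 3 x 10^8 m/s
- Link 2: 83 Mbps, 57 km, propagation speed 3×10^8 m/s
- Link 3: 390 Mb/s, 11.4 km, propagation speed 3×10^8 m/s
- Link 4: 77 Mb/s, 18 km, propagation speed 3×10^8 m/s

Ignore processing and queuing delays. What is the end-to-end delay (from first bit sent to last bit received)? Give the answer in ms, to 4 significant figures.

L = 65000 bits.
Transmission delays (L/R per hop): 0.175676, 0.783133, 0.166667, 0.844156 ms; sum = 1.96963 ms.
Propagation delays (d/s per hop): 0.0483333, 0.19, 0.038, 0.06 ms; sum = 0.336333 ms.
End-to-end = 2.306 ms.

2.306 ms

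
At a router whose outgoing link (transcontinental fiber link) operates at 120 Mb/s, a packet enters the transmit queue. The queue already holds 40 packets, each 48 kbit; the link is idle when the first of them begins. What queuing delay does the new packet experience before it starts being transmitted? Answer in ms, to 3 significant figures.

Each queued packet: L/R = 48000/120000000 = 0.4 ms.
40 queued → 16 ms.
Queuing delay = 16.0 ms.

16.0 ms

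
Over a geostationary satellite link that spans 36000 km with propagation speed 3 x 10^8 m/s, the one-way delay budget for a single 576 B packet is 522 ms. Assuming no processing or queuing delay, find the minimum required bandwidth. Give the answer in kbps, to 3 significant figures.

L = 4608 bits.
Propagation delay = 36000000 / 300000000 = 120 ms.
Transmission budget = 522 − 120 = 402 ms.
R ≥ L / t_tx = 4608 bits / 0.402 s = 11.5 kbps.

11.5 kbps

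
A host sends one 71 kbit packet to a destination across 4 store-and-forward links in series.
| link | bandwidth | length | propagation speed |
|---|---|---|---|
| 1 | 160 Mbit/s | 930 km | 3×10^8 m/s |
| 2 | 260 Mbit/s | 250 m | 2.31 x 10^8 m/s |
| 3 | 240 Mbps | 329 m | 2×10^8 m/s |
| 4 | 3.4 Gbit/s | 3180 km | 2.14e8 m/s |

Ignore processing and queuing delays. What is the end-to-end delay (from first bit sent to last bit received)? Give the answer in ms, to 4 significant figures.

19.00 ms

L = 71000 bits.
Transmission delays (L/R per hop): 0.44375, 0.273077, 0.295833, 0.0208824 ms; sum = 1.03354 ms.
Propagation delays (d/s per hop): 3.1, 0.00108225, 0.001645, 14.8598 ms; sum = 17.9625 ms.
End-to-end = 19.00 ms.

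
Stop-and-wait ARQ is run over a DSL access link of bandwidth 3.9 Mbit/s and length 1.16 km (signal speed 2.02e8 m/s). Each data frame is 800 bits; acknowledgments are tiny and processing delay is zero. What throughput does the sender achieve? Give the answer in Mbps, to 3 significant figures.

t_tx = L/R = 800/3900000 = 0.000205128 s.
t_prop = 1160/202000000 = 5.74257e-06 s; RTT = 1.14851e-05 s.
Cycle = t_tx + RTT = 0.000216613 s.
Throughput = L / cycle = 800 / 0.000216613 = 3.69 Mbps.

3.69 Mbps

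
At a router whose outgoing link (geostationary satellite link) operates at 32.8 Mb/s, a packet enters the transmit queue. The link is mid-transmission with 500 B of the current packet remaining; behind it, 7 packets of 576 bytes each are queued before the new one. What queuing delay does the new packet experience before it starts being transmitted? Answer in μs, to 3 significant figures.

Each queued packet: L/R = 4608/3.28e+07 = 140.488 μs.
7 queued → 983.415 μs.
Plus remaining 4000 bits of current packet: 121.951 μs.
Queuing delay = 1110 μs.

1110 μs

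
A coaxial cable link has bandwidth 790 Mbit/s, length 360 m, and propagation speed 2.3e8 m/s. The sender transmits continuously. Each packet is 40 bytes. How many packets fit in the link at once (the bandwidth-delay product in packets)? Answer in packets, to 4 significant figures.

3.864 packets

Propagation delay = 360 / 2.3e+08 = 1.56522e-06 s.
BDP = R × t_prop = 790000000 × 1.56522e-06 = 1236.52 bits.
In packets of 320 bits: 3.864 packets.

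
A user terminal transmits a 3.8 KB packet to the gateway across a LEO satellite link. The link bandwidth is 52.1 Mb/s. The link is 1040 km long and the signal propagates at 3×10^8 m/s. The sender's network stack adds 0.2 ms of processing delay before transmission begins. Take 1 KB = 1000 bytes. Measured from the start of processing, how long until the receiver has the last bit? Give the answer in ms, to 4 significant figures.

L = 30400 bits.
Transmission delay = L/R = 30400 / 52100000 = 0.583493 ms.
Propagation delay = d/s = 1040000 m / 300000000 m/s = 3.46667 ms.
Plus processing delay 0.2 ms = 0.2 ms.
Total = 4.250 ms.

4.250 ms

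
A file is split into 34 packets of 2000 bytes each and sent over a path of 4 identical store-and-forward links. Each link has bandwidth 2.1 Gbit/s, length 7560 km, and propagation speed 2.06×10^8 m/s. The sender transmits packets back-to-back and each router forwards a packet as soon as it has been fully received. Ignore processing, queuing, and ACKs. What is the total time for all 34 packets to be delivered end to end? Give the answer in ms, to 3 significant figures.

Per-hop transmission t_tx = L/R = 16000/2100000000 = 0.00761905 ms.
Per-hop propagation t_prop = 7560000/206000000 = 36.699 ms.
Pipeline fill: first packet needs 4·t_tx to clear all hops; remaining 33 packets each add one t_tx.
Total = (4+34-1)·t_tx + 4·t_prop = 37·0.00761905 + 4·36.699 = 147 ms.

147 ms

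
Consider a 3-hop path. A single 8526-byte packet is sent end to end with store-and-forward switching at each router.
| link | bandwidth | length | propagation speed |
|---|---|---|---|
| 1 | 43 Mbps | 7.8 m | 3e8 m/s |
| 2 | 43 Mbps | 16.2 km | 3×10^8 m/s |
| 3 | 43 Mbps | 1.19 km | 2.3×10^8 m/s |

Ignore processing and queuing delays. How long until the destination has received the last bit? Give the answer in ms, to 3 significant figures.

L = 8526 × 8 = 68208 bits.
Transmission delay per hop = L/R = 68208/43000000 = 1.58623 ms; 3 hops → 4.7587 ms.
Propagation delays (d/s per hop): 2.6e-05, 0.054, 0.00517391 ms; sum = 0.0591999 ms.
End-to-end = 4.82 ms.

4.82 ms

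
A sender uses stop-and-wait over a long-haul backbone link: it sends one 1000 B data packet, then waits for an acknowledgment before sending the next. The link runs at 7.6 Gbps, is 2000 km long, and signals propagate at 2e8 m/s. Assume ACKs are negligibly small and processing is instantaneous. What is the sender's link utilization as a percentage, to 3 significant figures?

0.00526 %

t_tx = L/R = 8000/7600000000 = 1.05263e-06 s.
t_prop = 2000000/200000000 = 0.01 s; RTT = 0.02 s.
Cycle = t_tx + RTT = 0.0200011 s.
Utilization = t_tx / cycle = 1.05263e-06/0.0200011 = 0.00526 %.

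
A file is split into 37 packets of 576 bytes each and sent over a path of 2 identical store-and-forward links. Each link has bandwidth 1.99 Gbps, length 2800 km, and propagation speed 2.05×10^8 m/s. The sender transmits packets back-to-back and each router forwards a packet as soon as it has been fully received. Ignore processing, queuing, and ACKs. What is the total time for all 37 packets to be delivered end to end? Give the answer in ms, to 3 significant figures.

27.4 ms

Per-hop transmission t_tx = L/R = 4608/1990000000 = 0.00231558 ms.
Per-hop propagation t_prop = 2800000/2.05e+08 = 13.6585 ms.
Pipeline fill: first packet needs 2·t_tx to clear all hops; remaining 36 packets each add one t_tx.
Total = (2+37-1)·t_tx + 2·t_prop = 38·0.00231558 + 2·13.6585 = 27.4 ms.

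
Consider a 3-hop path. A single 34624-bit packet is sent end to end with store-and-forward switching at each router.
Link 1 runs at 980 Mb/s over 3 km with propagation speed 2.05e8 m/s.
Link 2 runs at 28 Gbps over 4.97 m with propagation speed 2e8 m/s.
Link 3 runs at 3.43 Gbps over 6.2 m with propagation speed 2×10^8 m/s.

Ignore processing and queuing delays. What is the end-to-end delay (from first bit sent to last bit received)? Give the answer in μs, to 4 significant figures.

61.35 μs

Transmission delays (L/R per hop): 35.3306, 1.23657, 10.0945 μs; sum = 46.6616 μs.
Propagation delays (d/s per hop): 14.6341, 0.02485, 0.031 μs; sum = 14.69 μs.
End-to-end = 61.35 μs.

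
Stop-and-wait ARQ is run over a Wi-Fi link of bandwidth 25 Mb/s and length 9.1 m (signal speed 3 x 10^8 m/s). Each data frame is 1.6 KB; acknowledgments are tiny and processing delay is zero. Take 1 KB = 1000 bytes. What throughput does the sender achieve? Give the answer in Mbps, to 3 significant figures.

t_tx = L/R = 12800/25000000 = 0.000512 s.
t_prop = 9.1/300000000 = 3.03333e-08 s; RTT = 6.06667e-08 s.
Cycle = t_tx + RTT = 0.000512061 s.
Throughput = L / cycle = 12800 / 0.000512061 = 25.0 Mbps.

25.0 Mbps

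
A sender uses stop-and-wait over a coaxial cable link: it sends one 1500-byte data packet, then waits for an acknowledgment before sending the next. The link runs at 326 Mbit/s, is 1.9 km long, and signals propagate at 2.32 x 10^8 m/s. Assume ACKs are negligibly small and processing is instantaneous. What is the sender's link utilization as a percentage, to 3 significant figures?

69.2 %

t_tx = L/R = 12000/326000000 = 3.68098e-05 s.
t_prop = 1900/2.32e+08 = 8.18966e-06 s; RTT = 1.63793e-05 s.
Cycle = t_tx + RTT = 5.31891e-05 s.
Utilization = t_tx / cycle = 3.68098e-05/5.31891e-05 = 69.2 %.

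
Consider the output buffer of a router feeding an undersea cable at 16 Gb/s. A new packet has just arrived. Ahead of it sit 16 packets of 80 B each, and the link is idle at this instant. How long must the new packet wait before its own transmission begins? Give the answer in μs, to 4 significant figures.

Each queued packet: L/R = 640/16000000000 = 0.04 μs.
16 queued → 0.64 μs.
Queuing delay = 0.6400 μs.

0.6400 μs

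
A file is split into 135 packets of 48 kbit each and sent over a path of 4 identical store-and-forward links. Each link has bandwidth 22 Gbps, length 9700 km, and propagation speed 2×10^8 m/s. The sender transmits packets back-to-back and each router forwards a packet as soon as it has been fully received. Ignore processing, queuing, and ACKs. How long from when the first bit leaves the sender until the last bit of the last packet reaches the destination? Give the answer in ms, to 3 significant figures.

194 ms

Per-hop transmission t_tx = L/R = 48000/22000000000 = 0.00218182 ms.
Per-hop propagation t_prop = 9700000/200000000 = 48.5 ms.
Pipeline fill: first packet needs 4·t_tx to clear all hops; remaining 134 packets each add one t_tx.
Total = (4+135-1)·t_tx + 4·t_prop = 138·0.00218182 + 4·48.5 = 194 ms.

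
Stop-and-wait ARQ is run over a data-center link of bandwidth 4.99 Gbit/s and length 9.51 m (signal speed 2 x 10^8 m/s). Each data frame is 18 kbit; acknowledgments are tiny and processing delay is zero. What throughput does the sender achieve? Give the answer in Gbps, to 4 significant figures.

t_tx = L/R = 18000/4990000000 = 3.60721e-06 s.
t_prop = 9.51/200000000 = 4.755e-08 s; RTT = 9.51e-08 s.
Cycle = t_tx + RTT = 3.70231e-06 s.
Throughput = L / cycle = 18000 / 3.70231e-06 = 4.862 Gbps.

4.862 Gbps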